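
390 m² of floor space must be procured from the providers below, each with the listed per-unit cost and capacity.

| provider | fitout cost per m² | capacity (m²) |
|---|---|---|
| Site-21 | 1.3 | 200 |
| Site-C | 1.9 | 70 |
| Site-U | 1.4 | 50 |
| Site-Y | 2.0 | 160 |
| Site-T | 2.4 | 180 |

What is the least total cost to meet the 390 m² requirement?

Fill from the cheapest provider first.
Take 200 from Site-21 at 1.3 — need 190 more.
Site-U (1.4): use full 50 — 140 m² to go.
Site-C at 1.9: take all 70 m² — 70 still needed.
Take 70 from Site-Y at 2.0 to finish.
Site-T: unused.
Cost = 200×1.3 + 50×1.4 + 70×1.9 + 70×2.0 = 603.

603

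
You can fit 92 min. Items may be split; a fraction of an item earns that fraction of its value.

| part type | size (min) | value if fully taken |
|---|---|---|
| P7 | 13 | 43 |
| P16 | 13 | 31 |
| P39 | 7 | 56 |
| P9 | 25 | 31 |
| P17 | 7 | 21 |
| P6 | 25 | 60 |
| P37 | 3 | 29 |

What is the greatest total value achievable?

269.76

Best value per unit of size first: P37 29/3≈9.67, P39 56/7≈8, P7 43/13≈3.31, P17 21/7≈3, P6 60/25≈2.4, P16 31/13≈2.38, P9 31/25≈1.24.
Take all of P37 (3 min, value 29) ; 89 min left.
Take all of P39 (7 min, value 56) ; 82 min left.
P7: take in full, 13 min for value 43 ; 69 left.
All 7 min of P17 fit (value 21) ; 62 remain.
P6: take in full, 25 min for value 60 ; 37 left.
All 13 min of P16 fit (value 31) ; 24 remain.
24 min left: a 24/25 share of P9 gives 31×24/25 = 29.76.
Total value = 269.76.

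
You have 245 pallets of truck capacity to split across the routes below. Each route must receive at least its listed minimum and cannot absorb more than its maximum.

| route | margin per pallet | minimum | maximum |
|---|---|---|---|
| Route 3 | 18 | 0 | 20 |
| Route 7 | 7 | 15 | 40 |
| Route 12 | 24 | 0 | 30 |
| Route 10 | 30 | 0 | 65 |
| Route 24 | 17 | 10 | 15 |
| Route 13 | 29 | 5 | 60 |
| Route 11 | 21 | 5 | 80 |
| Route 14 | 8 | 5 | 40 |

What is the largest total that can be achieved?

5985

Meeting every minimum uses 0+15+0+0+10+5+5+5 = 40 pallets, leaving 205.
Rank by margin per pallet: Route 10 30 > Route 13 29 > Route 12 24 > Route 11 21 > Route 3 18 > Route 24 17 > Route 14 8 > Route 7 7.
Give Route 10 65 more to hit its cap of 65 ; 140 left.
Route 13: +55 to 60 (cap) ; 85 left.
Route 12: +30 to 30 (cap) ; 55 left.
Only 55 left; Route 11 takes them to reach 60.
Total = 7×15 + 24×30 + 30×65 + 17×10 + 29×60 + 21×60 + 8×5 = 5985.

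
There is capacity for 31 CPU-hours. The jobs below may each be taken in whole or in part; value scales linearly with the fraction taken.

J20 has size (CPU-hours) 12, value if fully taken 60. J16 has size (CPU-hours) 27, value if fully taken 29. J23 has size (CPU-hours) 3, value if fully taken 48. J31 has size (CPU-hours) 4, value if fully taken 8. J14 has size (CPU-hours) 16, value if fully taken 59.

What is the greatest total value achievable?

Rank by value-to-size ratio: J23 48/3≈16, J20 60/12≈5, J14 59/16≈3.69, J31 8/4≈2, J16 29/27≈1.07.
Take all of J23 (3 CPU-hours, value 48) — 28 CPU-hours left.
All 12 CPU-hours of J20 fit (value 60) — 16 remain.
All 16 CPU-hours of J14 fit (value 59) — 0 remain.
Total value = 167.

167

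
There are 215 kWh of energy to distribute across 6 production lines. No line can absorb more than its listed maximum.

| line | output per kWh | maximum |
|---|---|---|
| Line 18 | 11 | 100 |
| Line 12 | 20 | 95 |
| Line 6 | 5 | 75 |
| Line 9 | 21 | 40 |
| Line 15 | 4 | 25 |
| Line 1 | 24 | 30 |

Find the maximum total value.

4010

Order the production lines by output per kWh: Line 1 24 > Line 9 21 > Line 12 20 > Line 18 11 > Line 6 5 > Line 15 4.
Give Line 1 30 to hit its cap of 30 → 185 left.
Give Line 9 40 to hit its cap of 40 → 145 left.
Line 12: +95 to 95 (cap) → 50 left.
Line 18 has room for 100 but only 50 remain, so it gets 50.
Total = 11×50 + 20×95 + 21×40 + 24×30 = 4010.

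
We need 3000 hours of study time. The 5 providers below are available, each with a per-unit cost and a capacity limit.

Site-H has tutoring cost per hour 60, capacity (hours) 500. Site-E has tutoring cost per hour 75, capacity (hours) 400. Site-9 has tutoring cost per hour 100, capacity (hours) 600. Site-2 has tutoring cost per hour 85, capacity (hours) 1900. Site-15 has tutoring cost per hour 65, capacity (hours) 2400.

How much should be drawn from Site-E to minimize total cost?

100

Cheapest first:
Site-H (60): use full 500 → 2500 hours to go.
Site-15 (65): use full 2400 → 100 hours to go.
Take 100 from Site-E at 75 to finish.
Site-2, Site-9: unused.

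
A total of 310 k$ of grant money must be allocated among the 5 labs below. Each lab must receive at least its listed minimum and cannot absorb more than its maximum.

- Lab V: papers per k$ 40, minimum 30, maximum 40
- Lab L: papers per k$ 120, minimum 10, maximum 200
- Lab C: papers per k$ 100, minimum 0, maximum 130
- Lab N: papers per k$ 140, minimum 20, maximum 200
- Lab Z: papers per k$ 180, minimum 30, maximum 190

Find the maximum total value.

Meeting every minimum uses 30+10+0+20+30 = 90 k$, leaving 220.
Order the labs by papers per k$: Lab Z 180 > Lab N 140 > Lab L 120 > Lab C 100 > Lab V 40.
Lab Z: +160 to 190 (cap) ; 60 left.
Lab N has room for 180 more but only 60 remain, so it gets 80.
Total = 40×30 + 120×10 + 140×80 + 180×190 = 47800.

47800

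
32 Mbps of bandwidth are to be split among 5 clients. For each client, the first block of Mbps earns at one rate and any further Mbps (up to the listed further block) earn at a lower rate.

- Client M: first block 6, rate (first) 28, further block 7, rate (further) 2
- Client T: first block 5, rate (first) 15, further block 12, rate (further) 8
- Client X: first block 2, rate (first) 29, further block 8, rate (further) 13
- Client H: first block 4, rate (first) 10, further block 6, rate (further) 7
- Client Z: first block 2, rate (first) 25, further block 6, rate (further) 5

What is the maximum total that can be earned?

535

Rank every tier by rate: Client X/tier1 29 > Client M/tier1 28 > Client Z/tier1 25 > Client T/tier1 15 > Client X/tier2 13 > Client H/tier1 10 > Client T/tier2 8 > Client H/tier2 7 > Client Z/tier2 5 > Client M/tier2 2.
Client X/tier1 (29): +2 → 30 left.
Client M/tier1 (28): +6 → 24 left.
Client Z tier1 at 25: fill all 2 → 22 left.
Fill Client T tier1 block (5 at 15) → 17 left.
Fill Client X tier2 block (8 at 13) → 9 left.
Fill Client H tier1 block (4 at 10) → 5 left.
Client T tier2 at 8: only 5 left, fill 5.
Total = 29×2 + 28×6 + 25×2 + 15×5 + 13×8 + 10×4 + 8×5 = 535.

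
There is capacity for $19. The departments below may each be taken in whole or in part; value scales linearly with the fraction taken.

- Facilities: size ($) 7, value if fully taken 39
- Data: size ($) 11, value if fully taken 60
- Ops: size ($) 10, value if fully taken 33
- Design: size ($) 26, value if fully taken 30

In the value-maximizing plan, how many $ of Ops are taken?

1

Rank by value-to-size ratio: Facilities 39/7≈5.57, Data 60/11≈5.45, Ops 33/10≈3.3, Design 30/26≈1.15.
Take all of Facilities (7 $, value 39) ; 12 $ left.
All 11 $ of Data fit (value 60) ; 1 remain.
Fill the last 1 $ with part of Ops: 1/10 of it earns 3.3.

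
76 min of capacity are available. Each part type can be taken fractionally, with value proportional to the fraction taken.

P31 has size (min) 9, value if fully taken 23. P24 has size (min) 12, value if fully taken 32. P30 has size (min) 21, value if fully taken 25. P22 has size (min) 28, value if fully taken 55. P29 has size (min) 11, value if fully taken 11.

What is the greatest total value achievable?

Rank by value-to-size ratio: P24 32/12≈2.67, P31 23/9≈2.56, P22 55/28≈1.96, P30 25/21≈1.19, P29 11/11≈1.
Take all of P24 (12 min, value 32) ; 64 min left.
P31: take in full, 9 min for value 23 ; 55 left.
All 28 min of P22 fit (value 55) ; 27 remain.
P30: take in full, 21 min for value 25 ; 6 left.
Only 6 min remain; take 6/11 of P29 for value 11×6/11 = 6.
Total value = 141.

141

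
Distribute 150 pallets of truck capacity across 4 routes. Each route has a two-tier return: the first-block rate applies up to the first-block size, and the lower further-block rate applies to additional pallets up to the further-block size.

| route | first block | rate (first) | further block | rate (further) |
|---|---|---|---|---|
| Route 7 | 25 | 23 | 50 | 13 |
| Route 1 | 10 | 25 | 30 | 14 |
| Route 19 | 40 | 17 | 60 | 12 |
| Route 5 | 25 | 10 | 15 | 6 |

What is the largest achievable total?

Rank every tier by rate: Route 1/tier1 25 > Route 7/tier1 23 > Route 19/tier1 17 > Route 1/tier2 14 > Route 7/tier2 13 > Route 19/tier2 12 > Route 5/tier1 10 > Route 5/tier2 6.
Route 1/tier1 (25): +10 → 140 left.
Route 7/tier1 (23): +25 → 115 left.
Fill Route 19 tier1 block (40 at 17) → 75 left.
Route 1/tier2 (14): +30 → 45 left.
Route 7 tier2 at 13: only 45 left, fill 45.
Total = 25×10 + 23×25 + 17×40 + 14×30 + 13×45 = 2510.

2510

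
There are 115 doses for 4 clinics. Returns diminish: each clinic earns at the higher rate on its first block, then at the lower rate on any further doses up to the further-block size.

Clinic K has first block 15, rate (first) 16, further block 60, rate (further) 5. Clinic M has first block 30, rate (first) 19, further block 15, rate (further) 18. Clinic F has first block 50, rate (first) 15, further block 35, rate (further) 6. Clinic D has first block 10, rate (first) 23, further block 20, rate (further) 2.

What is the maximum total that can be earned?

Treat each block as its own option and order by rate: Clinic D/tier1 23 > Clinic M/tier1 19 > Clinic M/tier2 18 > Clinic K/tier1 16 > Clinic F/tier1 15 > Clinic F/tier2 6 > Clinic K/tier2 5 > Clinic D/tier2 2.
Clinic D tier1 at 23: fill all 10 — 105 left.
Clinic M/tier1 (19): +30 — 75 left.
Fill Clinic M tier2 block (15 at 18) — 60 left.
Clinic K/tier1 (16): +15 — 45 left.
Clinic F tier1 at 15: only 45 left, fill 45.
Total = 23×10 + 19×30 + 18×15 + 16×15 + 15×45 = 1985.

1985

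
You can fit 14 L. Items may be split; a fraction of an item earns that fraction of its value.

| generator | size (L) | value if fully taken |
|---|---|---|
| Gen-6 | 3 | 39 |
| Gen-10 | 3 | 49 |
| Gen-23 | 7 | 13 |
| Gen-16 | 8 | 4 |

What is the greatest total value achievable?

101.5

Best value per unit of size first: Gen-10 49/3≈16.3, Gen-6 39/3≈13, Gen-23 13/7≈1.86, Gen-16 4/8≈0.5.
Take all of Gen-10 (3 L, value 49) → 11 L left.
Gen-6: take in full, 3 L for value 39 → 8 left.
Gen-23: take in full, 7 L for value 13 → 1 left.
Fill the last 1 L with part of Gen-16: 1/8 of it earns 0.5.
Total value = 101.5.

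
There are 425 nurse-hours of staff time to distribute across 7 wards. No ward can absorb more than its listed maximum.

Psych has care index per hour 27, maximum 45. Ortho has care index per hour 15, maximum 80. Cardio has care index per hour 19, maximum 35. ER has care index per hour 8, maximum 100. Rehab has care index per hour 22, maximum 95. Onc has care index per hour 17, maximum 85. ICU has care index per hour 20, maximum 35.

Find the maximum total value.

7715

Highest care index per hour first: Psych 27 > Rehab 22 > ICU 20 > Cardio 19 > Onc 17 > Ortho 15 > ER 8.
Psych takes 45 to reach its cap of 45 — 380 left.
Rehab: +95 to 95 (cap) — 285 left.
ICU: +35 to 35 (cap) — 250 left.
Cardio: +35 to 35 (cap) — 215 left.
Give Onc 85 to hit its cap of 85 — 130 left.
Ortho takes 80 to reach its cap of 80 — 50 left.
ER has room for 100 but only 50 remain, so it gets 50.
Total = 27×45 + 15×80 + 19×35 + 8×50 + 22×95 + 17×85 + 20×35 = 7715.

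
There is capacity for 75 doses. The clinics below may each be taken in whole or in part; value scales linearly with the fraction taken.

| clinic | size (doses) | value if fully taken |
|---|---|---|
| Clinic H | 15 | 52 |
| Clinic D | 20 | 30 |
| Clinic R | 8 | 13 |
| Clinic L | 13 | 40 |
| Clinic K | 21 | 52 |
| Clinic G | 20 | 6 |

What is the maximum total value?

184

Sort by value density: Clinic H 52/15≈3.47, Clinic L 40/13≈3.08, Clinic K 52/21≈2.48, Clinic R 13/8≈1.62, Clinic D 30/20≈1.5, Clinic G 6/20≈0.3.
All 15 doses of Clinic H fit (value 52) — 60 remain.
Clinic L: take in full, 13 doses for value 40 — 47 left.
Take all of Clinic K (21 doses, value 52) — 26 doses left.
All 8 doses of Clinic R fit (value 13) — 18 remain.
Only 18 doses remain; take 18/20 of Clinic D for value 30×18/20 = 27.
Total value = 184.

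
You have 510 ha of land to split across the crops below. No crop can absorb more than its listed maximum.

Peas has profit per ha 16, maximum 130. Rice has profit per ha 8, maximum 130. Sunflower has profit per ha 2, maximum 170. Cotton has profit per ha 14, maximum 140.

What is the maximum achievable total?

Order the crops by profit per ha: Peas 16 > Cotton 14 > Rice 8 > Sunflower 2.
Peas: +130 to 130 (cap) ; 380 left.
Give Cotton 140 to hit its cap of 140 ; 240 left.
Rice takes 130 to reach its cap of 130 ; 110 left.
Sunflower has room for 170 but only 110 remain, so it gets 110.
Total = 16×130 + 8×130 + 2×110 + 14×140 = 5300.

5300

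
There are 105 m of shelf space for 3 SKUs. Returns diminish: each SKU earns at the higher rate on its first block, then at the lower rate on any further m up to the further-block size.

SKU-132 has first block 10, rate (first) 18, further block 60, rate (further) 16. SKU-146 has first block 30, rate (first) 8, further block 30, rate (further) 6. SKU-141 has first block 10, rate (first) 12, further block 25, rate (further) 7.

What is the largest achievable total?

Treat each block as its own option and order by rate: SKU-132/first 18 > SKU-132/second 16 > SKU-141/first 12 > SKU-146/first 8 > SKU-141/second 7 > SKU-146/second 6.
SKU-132/first (18): +10 — 95 left.
Fill SKU-132 second block (60 at 16) — 35 left.
SKU-141 first at 12: fill all 10 — 25 left.
SKU-146 first at 8: only 25 left, fill 25.
Total = 18×10 + 16×60 + 12×10 + 8×25 = 1460.

1460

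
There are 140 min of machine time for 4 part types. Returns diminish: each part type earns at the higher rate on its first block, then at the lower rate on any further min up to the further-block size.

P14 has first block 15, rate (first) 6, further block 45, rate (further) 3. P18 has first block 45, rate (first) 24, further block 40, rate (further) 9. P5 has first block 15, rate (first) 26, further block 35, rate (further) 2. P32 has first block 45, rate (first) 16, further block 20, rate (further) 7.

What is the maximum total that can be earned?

2505

Order all 8 blocks by rate: P5/T1 26 > P18/T1 24 > P32/T1 16 > P18/T2 9 > P32/T2 7 > P14/T1 6 > P14/T2 3 > P5/T2 2.
P5/T1 (26): +15 — 125 left.
P18 T1 at 24: fill all 45 — 80 left.
Fill P32 T1 block (45 at 16) — 35 left.
P18/T2: +35 of 40 at 9; pool empty.
Total = 26×15 + 24×45 + 16×45 + 9×35 = 2505.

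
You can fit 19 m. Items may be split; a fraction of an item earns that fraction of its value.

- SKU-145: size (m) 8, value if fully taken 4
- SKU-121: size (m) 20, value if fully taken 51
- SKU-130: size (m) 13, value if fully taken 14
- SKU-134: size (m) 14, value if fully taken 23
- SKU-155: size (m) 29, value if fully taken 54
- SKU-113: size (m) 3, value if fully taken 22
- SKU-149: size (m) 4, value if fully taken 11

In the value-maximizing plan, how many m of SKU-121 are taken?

Sort by value density: SKU-113 22/3≈7.33, SKU-149 11/4≈2.75, SKU-121 51/20≈2.55, SKU-155 54/29≈1.86, SKU-134 23/14≈1.64, SKU-130 14/13≈1.08, SKU-145 4/8≈0.5.
All 3 m of SKU-113 fit (value 22) ; 16 remain.
SKU-149: take in full, 4 m for value 11 ; 12 left.
12 m left: a 12/20 share of SKU-121 gives 51×12/20 = 30.6.

12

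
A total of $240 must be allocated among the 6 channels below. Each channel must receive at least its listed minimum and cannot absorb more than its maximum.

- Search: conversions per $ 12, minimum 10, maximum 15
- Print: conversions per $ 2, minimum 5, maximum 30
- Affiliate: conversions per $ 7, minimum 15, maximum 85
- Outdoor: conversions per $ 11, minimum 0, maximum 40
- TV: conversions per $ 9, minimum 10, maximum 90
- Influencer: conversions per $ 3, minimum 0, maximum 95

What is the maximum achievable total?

Meeting every minimum uses 10+5+15+0+10+0 = 40 $, leaving 200.
Rank by conversions per $: Search 12 > Outdoor 11 > TV 9 > Affiliate 7 > Influencer 3 > Print 2.
Search: +5 to 15 (cap) → 195 left.
Outdoor takes 40 more to reach its cap of 40 → 155 left.
Give TV 80 more to hit its cap of 90 → 75 left.
Give Affiliate 70 more to hit its cap of 85 → 5 left.
Influencer: +5 (room for 95) → 5. Pool exhausted.
Total = 12×15 + 2×5 + 7×85 + 11×40 + 9×90 + 3×5 = 2050.

2050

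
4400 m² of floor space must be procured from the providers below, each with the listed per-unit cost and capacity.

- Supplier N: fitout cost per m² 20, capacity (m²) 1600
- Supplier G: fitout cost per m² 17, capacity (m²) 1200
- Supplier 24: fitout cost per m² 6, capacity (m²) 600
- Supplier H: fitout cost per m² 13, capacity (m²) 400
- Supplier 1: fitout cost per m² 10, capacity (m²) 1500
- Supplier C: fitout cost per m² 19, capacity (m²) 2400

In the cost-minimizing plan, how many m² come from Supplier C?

Cheapest first:
Supplier 24 (6): use full 600 → 3800 m² to go.
Take 1500 from Supplier 1 at 10 → need 2300 more.
Take 400 from Supplier H at 13 → need 1900 more.
Supplier G at 17: take all 1200 m² → 700 still needed.
Supplier C at 19: take 700 of its 2400 → requirement met.
Supplier N: unused.

700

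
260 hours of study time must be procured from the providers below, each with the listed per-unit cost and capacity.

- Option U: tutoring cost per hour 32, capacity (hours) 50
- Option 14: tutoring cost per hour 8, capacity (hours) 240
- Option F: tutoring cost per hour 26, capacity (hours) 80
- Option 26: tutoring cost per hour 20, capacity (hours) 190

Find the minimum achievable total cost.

Cheapest first:
Option 14 (8): use full 240 ; 20 hours to go.
Option 26 (20): take the remaining 20 ; done.
Option F, Option U: unused.
Cost = 240×8 + 20×20 = 2320.

2320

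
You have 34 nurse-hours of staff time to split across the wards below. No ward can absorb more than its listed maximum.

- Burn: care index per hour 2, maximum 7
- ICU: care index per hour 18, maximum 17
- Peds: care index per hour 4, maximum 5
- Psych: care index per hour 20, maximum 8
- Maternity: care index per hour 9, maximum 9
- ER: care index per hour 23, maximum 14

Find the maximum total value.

Order the wards by care index per hour: ER 23 > Psych 20 > ICU 18 > Maternity 9 > Peds 4 > Burn 2.
ER: +14 to 14 (cap) ; 20 left.
Psych takes 8 to reach its cap of 8 ; 12 left.
Only 12 left; ICU takes them to reach 12.
Total = 18×12 + 20×8 + 23×14 = 698.

698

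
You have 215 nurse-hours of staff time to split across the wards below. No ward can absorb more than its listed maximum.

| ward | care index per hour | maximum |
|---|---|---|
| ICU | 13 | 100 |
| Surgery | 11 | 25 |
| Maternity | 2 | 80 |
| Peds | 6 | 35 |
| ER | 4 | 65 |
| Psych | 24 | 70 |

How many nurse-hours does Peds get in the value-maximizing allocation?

Highest care index per hour first: Psych 24 > ICU 13 > Surgery 11 > Peds 6 > ER 4 > Maternity 2.
Psych: +70 to 70 (cap) → 145 left.
Give ICU 100 to hit its cap of 100 → 45 left.
Give Surgery 25 to hit its cap of 25 → 20 left.
Peds has room for 35 but only 20 remain, so it gets 20.

20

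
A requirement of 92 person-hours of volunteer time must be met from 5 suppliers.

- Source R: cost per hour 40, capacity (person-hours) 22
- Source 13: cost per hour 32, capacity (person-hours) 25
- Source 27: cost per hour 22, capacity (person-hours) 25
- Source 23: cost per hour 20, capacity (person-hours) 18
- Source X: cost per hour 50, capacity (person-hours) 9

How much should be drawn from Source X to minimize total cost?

2

Fill from the cheapest supplier first.
Source 23 at 20: take all 18 person-hours → 74 still needed.
Source 27 (22): use full 25 → 49 person-hours to go.
Source 13 (32): use full 25 → 24 person-hours to go.
Take 22 from Source R at 40 → need 2 more.
Source X (50): take the remaining 2 → done.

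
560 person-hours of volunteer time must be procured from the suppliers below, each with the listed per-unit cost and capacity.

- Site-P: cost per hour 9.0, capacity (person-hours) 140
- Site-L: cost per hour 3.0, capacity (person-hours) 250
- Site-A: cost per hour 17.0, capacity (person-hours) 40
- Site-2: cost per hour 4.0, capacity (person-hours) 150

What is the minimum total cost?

Fill from the cheapest supplier first.
Take 250 from Site-L at 3.0 — need 310 more.
Site-2 at 4.0: take all 150 person-hours — 160 still needed.
Take 140 from Site-P at 9.0 — need 20 more.
Take 20 from Site-A at 17.0 to finish.
Cost = 250×3.0 + 150×4.0 + 140×9.0 + 20×17.0 = 2950.

2950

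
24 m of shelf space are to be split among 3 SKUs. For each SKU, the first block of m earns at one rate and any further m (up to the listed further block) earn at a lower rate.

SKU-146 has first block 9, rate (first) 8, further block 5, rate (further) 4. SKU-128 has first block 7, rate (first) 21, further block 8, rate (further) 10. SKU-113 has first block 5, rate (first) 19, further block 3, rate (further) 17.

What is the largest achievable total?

381

Rank every tier by rate: SKU-128/first 21 > SKU-113/first 19 > SKU-113/second 17 > SKU-128/second 10 > SKU-146/first 8 > SKU-146/second 4.
SKU-128/first (21): +7 — 17 left.
SKU-113 first at 19: fill all 5 — 12 left.
Fill SKU-113 second block (3 at 17) — 9 left.
SKU-128/second (10): +8 — 1 left.
SKU-146/first: +1 of 9 at 8; pool empty.
Total = 21×7 + 19×5 + 17×3 + 10×8 + 8×1 = 381.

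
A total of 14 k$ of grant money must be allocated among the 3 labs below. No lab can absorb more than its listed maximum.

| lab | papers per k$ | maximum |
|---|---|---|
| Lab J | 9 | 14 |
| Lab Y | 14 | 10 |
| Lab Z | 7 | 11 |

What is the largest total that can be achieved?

176

Highest papers per k$ first: Lab Y 14 > Lab J 9 > Lab Z 7.
Lab Y takes 10 to reach its cap of 10 — 4 left.
Lab J: +4 (room for 14) → 4. Pool exhausted.
Total = 9×4 + 14×10 = 176.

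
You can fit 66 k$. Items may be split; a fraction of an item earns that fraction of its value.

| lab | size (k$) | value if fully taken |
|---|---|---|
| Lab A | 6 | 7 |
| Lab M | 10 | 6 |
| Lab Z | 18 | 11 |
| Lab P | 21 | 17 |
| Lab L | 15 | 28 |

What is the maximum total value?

66.6

Sort by value density: Lab L 28/15≈1.87, Lab A 7/6≈1.17, Lab P 17/21≈0.81, Lab Z 11/18≈0.611, Lab M 6/10≈0.6.
Lab L: take in full, 15 k$ for value 28 → 51 left.
Take all of Lab A (6 k$, value 7) → 45 k$ left.
Lab P: take in full, 21 k$ for value 17 → 24 left.
Take all of Lab Z (18 k$, value 11) → 6 k$ left.
Fill the last 6 k$ with part of Lab M: 6/10 of it earns 3.6.
Total value = 66.6.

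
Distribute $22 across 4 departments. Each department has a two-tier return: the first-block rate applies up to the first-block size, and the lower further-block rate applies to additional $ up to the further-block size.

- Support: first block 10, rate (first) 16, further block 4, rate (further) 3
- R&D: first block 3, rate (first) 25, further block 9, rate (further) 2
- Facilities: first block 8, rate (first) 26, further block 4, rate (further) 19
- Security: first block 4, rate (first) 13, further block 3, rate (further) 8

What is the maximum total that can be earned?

471

Order all 8 blocks by rate: Facilities/tier1 26 > R&D/tier1 25 > Facilities/tier2 19 > Support/tier1 16 > Security/tier1 13 > Security/tier2 8 > Support/tier2 3 > R&D/tier2 2.
Fill Facilities tier1 block (8 at 26) → 14 left.
Fill R&D tier1 block (3 at 25) → 11 left.
Facilities/tier2 (19): +4 → 7 left.
Support/tier1: +7 of 10 at 16; pool empty.
Total = 26×8 + 25×3 + 19×4 + 16×7 = 471.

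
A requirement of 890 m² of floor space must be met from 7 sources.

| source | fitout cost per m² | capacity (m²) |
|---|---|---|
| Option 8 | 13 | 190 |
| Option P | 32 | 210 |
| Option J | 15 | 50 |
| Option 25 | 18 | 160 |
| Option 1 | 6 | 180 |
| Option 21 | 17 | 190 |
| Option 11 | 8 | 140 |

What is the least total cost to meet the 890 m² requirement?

Use sources in increasing cost order.
Option 1 at 6: take all 180 m² ; 710 still needed.
Option 11 at 8: take all 140 m² ; 570 still needed.
Option 8 at 13: take all 190 m² ; 380 still needed.
Take 50 from Option J at 15 ; need 330 more.
Take 190 from Option 21 at 17 ; need 140 more.
Take 140 from Option 25 at 18 to finish.
Option P: unused.
Cost = 180×6 + 140×8 + 190×13 + 50×15 + 190×17 + 140×18 = 11170.

11170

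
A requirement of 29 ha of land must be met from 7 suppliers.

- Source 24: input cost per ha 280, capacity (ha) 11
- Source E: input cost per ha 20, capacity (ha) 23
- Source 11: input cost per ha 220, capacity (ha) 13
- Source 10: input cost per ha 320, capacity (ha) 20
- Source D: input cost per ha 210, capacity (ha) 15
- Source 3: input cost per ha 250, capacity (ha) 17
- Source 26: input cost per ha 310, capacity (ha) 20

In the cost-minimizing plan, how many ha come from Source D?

6

Use suppliers in increasing cost order.
Source E (20): use full 23 ; 6 ha to go.
Take 6 from Source D at 210 to finish.
Source 11, Source 3, Source 24, Source 26, Source 10: unused.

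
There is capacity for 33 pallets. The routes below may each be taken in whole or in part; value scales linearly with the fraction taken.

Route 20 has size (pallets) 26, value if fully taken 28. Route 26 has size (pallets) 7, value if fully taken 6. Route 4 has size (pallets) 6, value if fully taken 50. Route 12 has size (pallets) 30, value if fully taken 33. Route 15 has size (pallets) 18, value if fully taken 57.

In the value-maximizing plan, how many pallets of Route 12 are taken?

Sort by value density: Route 4 50/6≈8.33, Route 15 57/18≈3.17, Route 12 33/30≈1.1, Route 20 28/26≈1.08, Route 26 6/7≈0.857.
All 6 pallets of Route 4 fit (value 50) ; 27 remain.
All 18 pallets of Route 15 fit (value 57) ; 9 remain.
Fill the last 9 pallets with part of Route 12: 9/30 of it earns 9.9.

9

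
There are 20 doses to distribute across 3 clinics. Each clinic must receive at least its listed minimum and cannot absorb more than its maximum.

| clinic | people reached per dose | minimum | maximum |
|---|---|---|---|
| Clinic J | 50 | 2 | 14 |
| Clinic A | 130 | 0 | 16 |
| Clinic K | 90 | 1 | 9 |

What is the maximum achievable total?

Meeting every minimum uses 2+0+1 = 3 doses, leaving 17.
Highest people reached per dose first: Clinic A 130 > Clinic K 90 > Clinic J 50.
Clinic A: +16 to 16 (cap) — 1 left.
Clinic K: +1 (room for 8) → 2. Pool exhausted.
Total = 50×2 + 130×16 + 90×2 = 2360.

2360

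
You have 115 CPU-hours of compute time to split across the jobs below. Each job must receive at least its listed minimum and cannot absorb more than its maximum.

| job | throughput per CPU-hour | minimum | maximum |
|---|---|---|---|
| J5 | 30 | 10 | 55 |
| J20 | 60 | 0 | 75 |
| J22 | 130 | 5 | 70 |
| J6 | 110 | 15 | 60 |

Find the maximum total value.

13250

Meeting every minimum uses 10+0+5+15 = 30 CPU-hours, leaving 85.
Highest throughput per CPU-hour first: J22 130 > J6 110 > J20 60 > J5 30.
J22: +65 to 70 (cap) → 20 left.
J6 has room for 45 more but only 20 remain, so it gets 35.
Total = 30×10 + 130×70 + 110×35 = 13250.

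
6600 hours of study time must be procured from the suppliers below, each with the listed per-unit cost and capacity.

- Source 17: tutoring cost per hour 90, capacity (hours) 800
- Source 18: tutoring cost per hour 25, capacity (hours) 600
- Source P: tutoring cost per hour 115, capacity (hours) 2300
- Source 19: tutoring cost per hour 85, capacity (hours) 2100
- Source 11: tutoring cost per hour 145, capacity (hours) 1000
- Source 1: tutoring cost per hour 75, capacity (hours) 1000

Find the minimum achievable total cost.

582000

Cheapest first:
Source 18 at 25: take all 600 hours ; 6000 still needed.
Source 1 (75): use full 1000 ; 5000 hours to go.
Source 19 (85): use full 2100 ; 2900 hours to go.
Take 800 from Source 17 at 90 ; need 2100 more.
Source P (115): take the remaining 2100 ; done.
Source 11: unused.
Cost = 600×25 + 1000×75 + 2100×85 + 800×90 + 2100×115 = 582000.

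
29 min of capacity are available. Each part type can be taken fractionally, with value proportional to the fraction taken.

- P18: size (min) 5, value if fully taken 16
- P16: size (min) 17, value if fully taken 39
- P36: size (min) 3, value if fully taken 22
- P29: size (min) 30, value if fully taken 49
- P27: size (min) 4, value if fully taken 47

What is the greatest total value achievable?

124

Rank by value-to-size ratio: P27 47/4≈11.8, P36 22/3≈7.33, P18 16/5≈3.2, P16 39/17≈2.29, P29 49/30≈1.63.
Take all of P27 (4 min, value 47) → 25 min left.
Take all of P36 (3 min, value 22) → 22 min left.
P18: take in full, 5 min for value 16 → 17 left.
Take all of P16 (17 min, value 39) → 0 min left.
Total value = 124.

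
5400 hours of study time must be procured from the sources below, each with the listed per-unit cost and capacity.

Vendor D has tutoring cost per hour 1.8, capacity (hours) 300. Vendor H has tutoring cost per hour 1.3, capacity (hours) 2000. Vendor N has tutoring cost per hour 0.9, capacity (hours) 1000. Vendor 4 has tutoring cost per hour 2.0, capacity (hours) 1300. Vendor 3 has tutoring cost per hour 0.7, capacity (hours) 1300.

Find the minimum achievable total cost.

Fill from the cheapest source first.
Take 1300 from Vendor 3 at 0.7 — need 4100 more.
Vendor N at 0.9: take all 1000 hours — 3100 still needed.
Take 2000 from Vendor H at 1.3 — need 1100 more.
Take 300 from Vendor D at 1.8 — need 800 more.
Vendor 4 at 2.0: take 800 of its 1300 — requirement met.
Cost = 1300×0.7 + 1000×0.9 + 2000×1.3 + 300×1.8 + 800×2.0 = 6550.

6550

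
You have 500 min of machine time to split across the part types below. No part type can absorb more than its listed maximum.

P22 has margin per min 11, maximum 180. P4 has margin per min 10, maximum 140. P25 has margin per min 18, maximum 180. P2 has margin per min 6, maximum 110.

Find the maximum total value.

6620

Rank by margin per min: P25 18 > P22 11 > P4 10 > P2 6.
Give P25 180 to hit its cap of 180 → 320 left.
Give P22 180 to hit its cap of 180 → 140 left.
P4: +140 to 140 (cap) → 0 left.
Total = 11×180 + 10×140 + 18×180 = 6620.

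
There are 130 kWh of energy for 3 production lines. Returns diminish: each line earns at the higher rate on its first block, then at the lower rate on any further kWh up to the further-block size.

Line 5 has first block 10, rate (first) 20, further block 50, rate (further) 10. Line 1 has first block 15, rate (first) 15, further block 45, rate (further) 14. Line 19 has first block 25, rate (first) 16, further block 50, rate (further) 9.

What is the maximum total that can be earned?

1805

Treat each block as its own option and order by rate: Line 5/tier1 20 > Line 19/tier1 16 > Line 1/tier1 15 > Line 1/tier2 14 > Line 5/tier2 10 > Line 19/tier2 9.
Line 5 tier1 at 20: fill all 10 ; 120 left.
Line 19/tier1 (16): +25 ; 95 left.
Line 1/tier1 (15): +15 ; 80 left.
Line 1 tier2 at 14: fill all 45 ; 35 left.
Line 5/tier2: +35 of 50 at 10; pool empty.
Total = 20×10 + 16×25 + 15×15 + 14×45 + 10×35 = 1805.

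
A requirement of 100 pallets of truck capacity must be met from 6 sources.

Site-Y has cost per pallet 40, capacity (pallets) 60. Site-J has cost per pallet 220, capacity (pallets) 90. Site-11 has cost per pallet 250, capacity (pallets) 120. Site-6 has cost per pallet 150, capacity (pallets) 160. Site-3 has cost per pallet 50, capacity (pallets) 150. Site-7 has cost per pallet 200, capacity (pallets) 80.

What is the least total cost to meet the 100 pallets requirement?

4400

Cheapest first:
Site-Y (40): use full 60 → 40 pallets to go.
Site-3 (50): take the remaining 40 → done.
Site-6, Site-7, Site-J, Site-11: unused.
Cost = 60×40 + 40×50 = 4400.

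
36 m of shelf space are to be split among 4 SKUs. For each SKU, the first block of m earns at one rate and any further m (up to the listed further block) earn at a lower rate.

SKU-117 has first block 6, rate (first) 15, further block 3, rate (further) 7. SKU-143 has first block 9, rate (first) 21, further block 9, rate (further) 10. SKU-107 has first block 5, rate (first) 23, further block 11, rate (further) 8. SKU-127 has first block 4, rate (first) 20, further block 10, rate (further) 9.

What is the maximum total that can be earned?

Order all 8 blocks by rate: SKU-107/tier1 23 > SKU-143/tier1 21 > SKU-127/tier1 20 > SKU-117/tier1 15 > SKU-143/tier2 10 > SKU-127/tier2 9 > SKU-107/tier2 8 > SKU-117/tier2 7.
Fill SKU-107 tier1 block (5 at 23) — 31 left.
Fill SKU-143 tier1 block (9 at 21) — 22 left.
SKU-127 tier1 at 20: fill all 4 — 18 left.
SKU-117/tier1 (15): +6 — 12 left.
Fill SKU-143 tier2 block (9 at 10) — 3 left.
SKU-127 tier2 at 9: only 3 left, fill 3.
Total = 23×5 + 21×9 + 20×4 + 15×6 + 10×9 + 9×3 = 591.

591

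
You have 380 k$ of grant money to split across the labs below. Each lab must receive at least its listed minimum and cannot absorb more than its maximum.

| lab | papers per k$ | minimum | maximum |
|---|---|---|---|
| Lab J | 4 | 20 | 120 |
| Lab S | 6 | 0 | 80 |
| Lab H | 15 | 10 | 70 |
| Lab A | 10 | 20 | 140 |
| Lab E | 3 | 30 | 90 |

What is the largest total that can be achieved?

Meeting every minimum uses 20+0+10+20+30 = 80 k$, leaving 300.
Highest papers per k$ first: Lab H 15 > Lab A 10 > Lab S 6 > Lab J 4 > Lab E 3.
Lab H takes 60 more to reach its cap of 70 → 240 left.
Lab A takes 120 more to reach its cap of 140 → 120 left.
Lab S takes 80 more to reach its cap of 80 → 40 left.
Only 40 left; Lab J takes them to reach 60.
Total = 4×60 + 6×80 + 15×70 + 10×140 + 3×30 = 3260.

3260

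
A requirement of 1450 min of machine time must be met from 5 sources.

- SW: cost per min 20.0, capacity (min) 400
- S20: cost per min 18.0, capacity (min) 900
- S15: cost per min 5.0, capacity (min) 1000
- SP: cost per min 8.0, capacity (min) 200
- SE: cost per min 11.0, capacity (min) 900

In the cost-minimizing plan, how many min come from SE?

Use sources in increasing cost order.
Take 1000 from S15 at 5.0 → need 450 more.
Take 200 from SP at 8.0 → need 250 more.
SE at 11.0: take 250 of its 900 → requirement met.
S20, SW: unused.

250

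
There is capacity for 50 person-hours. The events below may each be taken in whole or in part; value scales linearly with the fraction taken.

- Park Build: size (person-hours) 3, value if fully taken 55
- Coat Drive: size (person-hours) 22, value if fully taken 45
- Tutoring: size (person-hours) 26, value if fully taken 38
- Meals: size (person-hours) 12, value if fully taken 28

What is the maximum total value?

147

Best value per unit of size first: Park Build 55/3≈18.3, Meals 28/12≈2.33, Coat Drive 45/22≈2.05, Tutoring 38/26≈1.46.
All 3 person-hours of Park Build fit (value 55) → 47 remain.
Take all of Meals (12 person-hours, value 28) → 35 person-hours left.
Coat Drive: take in full, 22 person-hours for value 45 → 13 left.
13 person-hours left: a 13/26 share of Tutoring gives 38×13/26 = 19.
Total value = 147.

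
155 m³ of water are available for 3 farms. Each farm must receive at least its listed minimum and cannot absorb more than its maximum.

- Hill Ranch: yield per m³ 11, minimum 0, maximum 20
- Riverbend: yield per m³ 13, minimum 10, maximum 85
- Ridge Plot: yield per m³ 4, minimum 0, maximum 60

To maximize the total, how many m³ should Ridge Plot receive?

Meeting every minimum uses 0+10+0 = 10 m³, leaving 145.
Order the farms by yield per m³: Riverbend 13 > Hill Ranch 11 > Ridge Plot 4.
Give Riverbend 75 more to hit its cap of 85 ; 70 left.
Hill Ranch takes 20 more to reach its cap of 20 ; 50 left.
Ridge Plot has room for 60 more but only 50 remain, so it gets 50.

50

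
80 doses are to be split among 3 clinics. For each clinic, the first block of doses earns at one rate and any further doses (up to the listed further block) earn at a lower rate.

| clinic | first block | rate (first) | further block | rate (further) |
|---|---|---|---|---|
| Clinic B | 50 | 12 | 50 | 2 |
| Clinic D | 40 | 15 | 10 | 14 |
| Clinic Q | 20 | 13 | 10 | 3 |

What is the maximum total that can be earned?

1120

Order all 6 blocks by rate: Clinic D/T1 15 > Clinic D/T2 14 > Clinic Q/T1 13 > Clinic B/T1 12 > Clinic Q/T2 3 > Clinic B/T2 2.
Fill Clinic D T1 block (40 at 15) — 40 left.
Clinic D/T2 (14): +10 — 30 left.
Clinic Q T1 at 13: fill all 20 — 10 left.
Clinic B T1 at 12: only 10 left, fill 10.
Total = 15×40 + 14×10 + 13×20 + 12×10 = 1120.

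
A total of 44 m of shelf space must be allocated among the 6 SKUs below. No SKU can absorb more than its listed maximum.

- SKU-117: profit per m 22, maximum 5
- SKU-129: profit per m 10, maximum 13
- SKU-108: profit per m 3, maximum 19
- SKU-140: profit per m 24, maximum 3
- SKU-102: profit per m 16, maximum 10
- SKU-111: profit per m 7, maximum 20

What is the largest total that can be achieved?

563

Rank by profit per m: SKU-140 24 > SKU-117 22 > SKU-102 16 > SKU-129 10 > SKU-111 7 > SKU-108 3.
Give SKU-140 3 to hit its cap of 3 → 41 left.
Give SKU-117 5 to hit its cap of 5 → 36 left.
SKU-102 takes 10 to reach its cap of 10 → 26 left.
SKU-129: +13 to 13 (cap) → 13 left.
SKU-111: +13 (room for 20) → 13. Pool exhausted.
Total = 22×5 + 10×13 + 24×3 + 16×10 + 7×13 = 563.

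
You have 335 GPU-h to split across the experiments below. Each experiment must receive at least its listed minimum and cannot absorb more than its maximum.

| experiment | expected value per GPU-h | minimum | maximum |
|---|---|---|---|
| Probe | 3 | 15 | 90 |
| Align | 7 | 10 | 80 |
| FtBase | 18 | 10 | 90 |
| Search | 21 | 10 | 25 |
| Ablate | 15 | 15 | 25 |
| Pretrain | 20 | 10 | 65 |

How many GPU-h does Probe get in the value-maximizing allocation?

50

Meeting every minimum uses 15+10+10+10+15+10 = 70 GPU-h, leaving 265.
Order the experiments by expected value per GPU-h: Search 21 > Pretrain 20 > FtBase 18 > Ablate 15 > Align 7 > Probe 3.
Search takes 15 more to reach its cap of 25 — 250 left.
Pretrain: +55 to 65 (cap) — 195 left.
Give FtBase 80 more to hit its cap of 90 — 115 left.
Give Ablate 10 more to hit its cap of 25 — 105 left.
Align takes 70 more to reach its cap of 80 — 35 left.
Probe has room for 75 more but only 35 remain, so it gets 50.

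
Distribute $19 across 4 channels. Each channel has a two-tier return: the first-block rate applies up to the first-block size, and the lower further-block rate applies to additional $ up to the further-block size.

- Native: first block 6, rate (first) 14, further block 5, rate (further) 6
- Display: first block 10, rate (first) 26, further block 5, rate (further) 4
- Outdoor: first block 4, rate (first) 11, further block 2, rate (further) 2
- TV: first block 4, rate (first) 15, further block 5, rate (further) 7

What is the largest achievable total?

390

Order all 8 blocks by rate: Display/T1 26 > TV/T1 15 > Native/T1 14 > Outdoor/T1 11 > TV/T2 7 > Native/T2 6 > Display/T2 4 > Outdoor/T2 2.
Fill Display T1 block (10 at 26) → 9 left.
Fill TV T1 block (4 at 15) → 5 left.
Native/T1: +5 of 6 at 14; pool empty.
Total = 26×10 + 15×4 + 14×5 = 390.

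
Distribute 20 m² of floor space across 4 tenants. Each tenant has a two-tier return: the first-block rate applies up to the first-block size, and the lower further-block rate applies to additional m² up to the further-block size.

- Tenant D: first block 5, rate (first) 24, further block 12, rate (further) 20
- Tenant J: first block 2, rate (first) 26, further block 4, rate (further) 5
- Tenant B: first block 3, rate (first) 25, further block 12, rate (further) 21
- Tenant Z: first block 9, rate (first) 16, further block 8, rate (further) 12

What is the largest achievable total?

457

Treat each block as its own option and order by rate: Tenant J/first 26 > Tenant B/first 25 > Tenant D/first 24 > Tenant B/second 21 > Tenant D/second 20 > Tenant Z/first 16 > Tenant Z/second 12 > Tenant J/second 5.
Fill Tenant J first block (2 at 26) → 18 left.
Fill Tenant B first block (3 at 25) → 15 left.
Tenant D/first (24): +5 → 10 left.
Tenant B/second: +10 of 12 at 21; pool empty.
Total = 26×2 + 25×3 + 24×5 + 21×10 = 457.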